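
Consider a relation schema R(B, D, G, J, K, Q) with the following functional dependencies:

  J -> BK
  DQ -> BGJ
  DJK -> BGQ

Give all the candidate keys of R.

{D, J}, {D, Q}

{D, J}⁺: J→BK adds B, K; DJK→BGQ adds G, Q → {B, D, G, J, K, Q}. Minimal: {J}⁺ = {B, J, K}; {D}⁺ = {D} — none reach the full schema.
{D, Q}⁺: DQ→BGJ adds B, G, J; J→BK adds K → {B, D, G, J, K, Q}. Minimal: {Q}⁺ = {Q}; {D}⁺ = {D} — none reach the full schema.
Any other superkey contains one of these as a subset, so there are no further candidate keys.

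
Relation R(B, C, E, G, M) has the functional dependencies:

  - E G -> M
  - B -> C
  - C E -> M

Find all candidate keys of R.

Attributes B, E, G never appear on any right-hand side, so every candidate key must contain {B, E, G}.
{B, E, G}⁺ = {B, C, E, G, M}, which is all of the schema, so {B, E, G} is the only candidate key.

{B, E, G}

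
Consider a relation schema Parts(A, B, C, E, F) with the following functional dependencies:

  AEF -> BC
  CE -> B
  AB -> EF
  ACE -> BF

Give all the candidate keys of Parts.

Attribute A never appears on the right-hand side of any dependency, so A must belong to every candidate key.
{A}⁺ = {A}, which is not all of the schema, so we must add further attributes.
{A, B}⁺: AB→EF adds E, F; AEF→BC adds C → {A, B, C, E, F}. Minimal: {B}⁺ = {B}; {A}⁺ = {A} — none reach the full schema.
{A, C, E}⁺: CE→B adds B; AB→EF adds F → {A, B, C, E, F}. Minimal: {C, E}⁺ = {B, C, E}; {A, E}⁺ = {A, E}; {A, C}⁺ = {A, C} — none reach the full schema.
{A, E, F}⁺: AEF→BC adds B, C → {A, B, C, E, F}. Minimal: {E, F}⁺ = {E, F}; {A, F}⁺ = {A, F}; {A, E}⁺ = {A, E} — none reach the full schema.
Any other superkey contains one of these as a subset, so there are no further candidate keys.

AB, ACE, AEF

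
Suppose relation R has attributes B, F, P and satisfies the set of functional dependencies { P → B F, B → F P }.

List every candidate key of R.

B, P

{B}⁺: B→FP adds F, P → {B, F, P}.
{P}⁺: P→BF adds B, F → {B, F, P}.
Any other superkey contains one of these as a subset, so there are no further candidate keys.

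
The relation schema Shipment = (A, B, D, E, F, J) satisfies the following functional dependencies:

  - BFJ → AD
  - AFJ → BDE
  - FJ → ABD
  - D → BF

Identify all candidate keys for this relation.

Attribute J never appears on the right-hand side of any dependency, so J must belong to every candidate key.
{J}⁺ = {J}, which is not all of the schema, so we must add further attributes.
{D, J}⁺: D→BF adds B, F; BFJ→AD adds A; AFJ→BDE adds E → {A, B, D, E, F, J}. Minimal: {J}⁺ = {J}; {D}⁺ = {B, D, F} — none reach the full schema.
{F, J}⁺: FJ→ABD adds A, B, D; AFJ→BDE adds E → {A, B, D, E, F, J}. Minimal: {J}⁺ = {J}; {F}⁺ = {F} — none reach the full schema.
Any other superkey contains one of these as a subset, so there are no further candidate keys.

{D, J}; {F, J}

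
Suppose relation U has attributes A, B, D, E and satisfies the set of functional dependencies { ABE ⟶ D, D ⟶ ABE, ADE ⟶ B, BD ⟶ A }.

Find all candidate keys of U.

{D}, {A, B, E}

{D}⁺: D→ABE adds A, B, E → {A, B, D, E}.
{A, B, E}⁺: ABE→D adds D → {A, B, D, E}. Minimal: {B, E}⁺ = {B, E}; {A, E}⁺ = {A, E}; {A, B}⁺ = {A, B} — none reach the full schema.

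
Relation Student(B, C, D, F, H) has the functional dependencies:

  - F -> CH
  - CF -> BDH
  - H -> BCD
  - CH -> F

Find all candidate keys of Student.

{F}, {H}

{F}⁺: F→CH adds C, H; CF→BDH adds B, D → {B, C, D, F, H}.
{H}⁺: H→BCD adds B, C, D; CH→F adds F → {B, C, D, F, H}.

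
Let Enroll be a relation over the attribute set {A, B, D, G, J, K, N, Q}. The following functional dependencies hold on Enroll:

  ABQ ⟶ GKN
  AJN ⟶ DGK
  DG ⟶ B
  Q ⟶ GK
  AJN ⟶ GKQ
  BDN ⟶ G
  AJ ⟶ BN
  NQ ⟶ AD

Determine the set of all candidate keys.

(A, J), (J, N, Q)

{A, J}⁺: AJ→BN adds B, N; AJN→DGK adds D, G, K; AJN→GKQ adds Q → {A, B, D, G, J, K, N, Q}. Minimal: {J}⁺ = {J}; {A}⁺ = {A} — none reach the full schema.
{J, N, Q}⁺: Q→GK adds G, K; NQ→AD adds A, D; DG→B adds B → {A, B, D, G, J, K, N, Q}. Minimal: {N, Q}⁺ = {A, B, D, G, K, N, Q}; {J, Q}⁺ = {G, J, K, Q}; {J, N}⁺ = {J, N} — none reach the full schema.
Any other superkey contains one of these as a subset, so there are no further candidate keys.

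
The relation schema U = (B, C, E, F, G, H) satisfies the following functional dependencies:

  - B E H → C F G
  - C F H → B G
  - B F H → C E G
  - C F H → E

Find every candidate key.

(B, E, H), (B, F, H), (C, F, H)

Attribute H never appears on the right-hand side of any dependency, so H must belong to every candidate key.
{H}⁺ = {H}, which is not all of the schema, so we must add further attributes.
{B, E, H}⁺: BEH→CFG adds C, F, G → {B, C, E, F, G, H}. Minimal: {E, H}⁺ = {E, H}; {B, H}⁺ = {B, H}; {B, E}⁺ = {B, E} — none reach the full schema.
{B, F, H}⁺: BFH→CEG adds C, E, G → {B, C, E, F, G, H}. Minimal: {F, H}⁺ = {F, H}; {B, H}⁺ = {B, H}; {B, F}⁺ = {B, F} — none reach the full schema.
{C, F, H}⁺: CFH→BG adds B, G; BFH→CEG adds E → {B, C, E, F, G, H}. Minimal: {F, H}⁺ = {F, H}; {C, H}⁺ = {C, H}; {C, F}⁺ = {C, F} — none reach the full schema.
Any other superkey contains one of these as a subset, so there are no further candidate keys.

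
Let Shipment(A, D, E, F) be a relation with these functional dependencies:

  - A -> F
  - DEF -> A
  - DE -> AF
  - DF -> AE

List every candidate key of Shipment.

Attribute D never appears on the right-hand side of any dependency, so D must belong to every candidate key.
{D}⁺ = {D}, which is not all of the schema, so we must add further attributes.
{A, D}⁺: A→F adds F; DF→AE adds E → {A, D, E, F}.
{D, E}⁺: DE→AF adds A, F → {A, D, E, F}.
{D, F}⁺: DF→AE adds A, E → {A, D, E, F}.
Any other superkey contains one of these as a subset, so there are no further candidate keys.

(A, D); (D, E); (D, F)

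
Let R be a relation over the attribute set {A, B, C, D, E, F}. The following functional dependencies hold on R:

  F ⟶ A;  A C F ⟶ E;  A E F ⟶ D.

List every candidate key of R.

Attributes B, C, F never appear on any right-hand side, so every candidate key must contain {B, C, F}.
{B, C, F}⁺ = {A, B, C, D, E, F}, which is all of the schema, so {B, C, F} is the only candidate key.

BCF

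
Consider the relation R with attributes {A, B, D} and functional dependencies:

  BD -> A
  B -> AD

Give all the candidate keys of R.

{B}

Attribute B never appears on the right-hand side of any dependency, so B must belong to every candidate key.
{B}⁺ = {A, B, D}, which is all of the schema, so {B} is the only candidate key.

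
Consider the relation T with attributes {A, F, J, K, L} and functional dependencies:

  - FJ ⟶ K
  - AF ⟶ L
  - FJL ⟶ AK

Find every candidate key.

Attributes F, J never appear on any right-hand side, so every candidate key must contain {F, J}.
{F, J}⁺ = {F, J, K}, which is not all of the schema, so we must add further attributes.
{A, F, J}⁺: FJ→K adds K; AF→L adds L → {A, F, J, K, L}. Minimal: {F, J}⁺ = {F, J, K}; {A, J}⁺ = {A, J}; {A, F}⁺ = {A, F, L} — none reach the full schema.
{F, J, L}⁺: FJ→K adds K; FJL→AK adds A → {A, F, J, K, L}. Minimal: {J, L}⁺ = {J, L}; {F, L}⁺ = {F, L}; {F, J}⁺ = {F, J, K} — none reach the full schema.

(A, F, J); (F, J, L)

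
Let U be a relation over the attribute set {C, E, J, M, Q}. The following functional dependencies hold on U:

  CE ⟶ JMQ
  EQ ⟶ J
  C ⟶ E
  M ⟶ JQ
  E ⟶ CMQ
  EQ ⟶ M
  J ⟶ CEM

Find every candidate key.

{C}⁺: C→E adds E; E→CMQ adds M, Q; CE→JMQ adds J → {C, E, J, M, Q}.
{E}⁺: E→CMQ adds C, M, Q; CE→JMQ adds J → {C, E, J, M, Q}.
{J}⁺: J→CEM adds C, E, M; CE→JMQ adds Q → {C, E, J, M, Q}.
{M}⁺: M→JQ adds J, Q; J→CEM adds C, E → {C, E, J, M, Q}.
Any other superkey contains one of these as a subset, so there are no further candidate keys.

{C}, {E}, {J}, {M}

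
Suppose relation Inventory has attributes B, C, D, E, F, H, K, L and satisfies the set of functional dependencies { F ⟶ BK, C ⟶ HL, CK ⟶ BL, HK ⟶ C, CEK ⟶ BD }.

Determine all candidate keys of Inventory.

Attributes E, F never appear on any right-hand side, so every candidate key must contain {E, F}.
{E, F}⁺ = {B, E, F, K}, which is not all of the schema, so we must add further attributes.
{C, E, F}⁺: F→BK adds B, K; C→HL adds H, L; CEK→BD adds D → {B, C, D, E, F, H, K, L}. Minimal: {E, F}⁺ = {B, E, F, K}; {C, F}⁺ = {B, C, F, H, K, L}; {C, E}⁺ = {C, E, H, L} — none reach the full schema.
{E, F, H}⁺: F→BK adds B, K; HK→C adds C; CEK→BD adds D; C→HL adds L → {B, C, D, E, F, H, K, L}. Minimal: {F, H}⁺ = {B, C, F, H, K, L}; {E, H}⁺ = {E, H}; {E, F}⁺ = {B, E, F, K} — none reach the full schema.
Any other superkey contains one of these as a subset, so there are no further candidate keys.

(C, E, F), (E, F, H)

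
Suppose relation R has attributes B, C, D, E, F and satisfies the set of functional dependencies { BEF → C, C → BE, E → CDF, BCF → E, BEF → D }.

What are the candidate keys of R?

{C}⁺: C→BE adds B, E; E→CDF adds D, F → {B, C, D, E, F}.
{E}⁺: E→CDF adds C, D, F; C→BE adds B → {B, C, D, E, F}.
Any other superkey contains one of these as a subset, so there are no further candidate keys.

{C}, {E}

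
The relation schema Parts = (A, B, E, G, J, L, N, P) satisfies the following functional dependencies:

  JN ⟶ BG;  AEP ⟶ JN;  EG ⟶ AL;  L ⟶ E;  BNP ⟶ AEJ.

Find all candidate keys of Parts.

{A, E, P}, {A, L, P}, {B, N, P}, {E, G, P}, {G, L, P}, {J, N, P}

Attribute P never appears on the right-hand side of any dependency, so P must belong to every candidate key.
{P}⁺ = {P}, which is not all of the schema, so we must add further attributes.
{A, E, P}⁺: AEP→JN adds J, N; JN→BG adds B, G; EG→AL adds L → {A, B, E, G, J, L, N, P}.
{A, L, P}⁺: L→E adds E; AEP→JN adds J, N; JN→BG adds B, G → {A, B, E, G, J, L, N, P}.
{B, N, P}⁺: BNP→AEJ adds A, E, J; JN→BG adds G; EG→AL adds L → {A, B, E, G, J, L, N, P}.
{E, G, P}⁺: EG→AL adds A, L; AEP→JN adds J, N; JN→BG adds B → {A, B, E, G, J, L, N, P}.
{G, L, P}⁺: L→E adds E; EG→AL adds A; AEP→JN adds J, N; JN→BG adds B → {A, B, E, G, J, L, N, P}.
{J, N, P}⁺: JN→BG adds B, G; BNP→AEJ adds A, E; EG→AL adds L → {A, B, E, G, J, L, N, P}.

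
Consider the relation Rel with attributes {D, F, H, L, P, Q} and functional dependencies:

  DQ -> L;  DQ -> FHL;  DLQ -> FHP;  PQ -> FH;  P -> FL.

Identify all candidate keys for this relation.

Attributes D, Q never appear on any right-hand side, so every candidate key must contain {D, Q}.
{D, Q}⁺ = {D, F, H, L, P, Q}, which is all of the schema, so {D, Q} is the only candidate key.

DQ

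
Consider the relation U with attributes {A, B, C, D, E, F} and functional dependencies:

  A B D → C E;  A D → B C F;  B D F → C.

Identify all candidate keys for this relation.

(A, D)

{A, D}⁺: AD→BCF adds B, C, F; ABD→CE adds E → {A, B, C, D, E, F}. Minimal: {D}⁺ = {D}; {A}⁺ = {A} — none reach the full schema.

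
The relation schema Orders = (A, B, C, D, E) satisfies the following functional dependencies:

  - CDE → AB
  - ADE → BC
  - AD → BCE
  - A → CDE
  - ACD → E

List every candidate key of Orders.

{A}⁺: A→CDE adds C, D, E; CDE→AB adds B → {A, B, C, D, E}.
{C, D, E}⁺: CDE→AB adds A, B → {A, B, C, D, E}. Minimal: {D, E}⁺ = {D, E}; {C, E}⁺ = {C, E}; {C, D}⁺ = {C, D} — none reach the full schema.
Any other superkey contains one of these as a subset, so there are no further candidate keys.

A, CDE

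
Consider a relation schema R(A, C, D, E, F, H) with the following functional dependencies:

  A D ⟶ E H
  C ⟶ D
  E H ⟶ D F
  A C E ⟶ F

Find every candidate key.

(A, C)

Attributes A, C never appear on any right-hand side, so every candidate key must contain {A, C}.
{A, C}⁺ = {A, C, D, E, F, H}, which is all of the schema, so {A, C} is the only candidate key.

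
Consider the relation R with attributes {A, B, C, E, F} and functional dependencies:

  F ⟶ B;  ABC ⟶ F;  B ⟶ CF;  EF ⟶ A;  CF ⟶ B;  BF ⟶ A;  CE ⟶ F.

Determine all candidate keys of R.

Attribute E never appears on the right-hand side of any dependency, so E must belong to every candidate key.
{E}⁺ = {E}, which is not all of the schema, so we must add further attributes.
{B, E}⁺: B→CF adds C, F; EF→A adds A → {A, B, C, E, F}.
{C, E}⁺: CE→F adds F; F→B adds B; EF→A adds A → {A, B, C, E, F}.
{E, F}⁺: F→B adds B; B→CF adds C; EF→A adds A → {A, B, C, E, F}.
Any other superkey contains one of these as a subset, so there are no further candidate keys.

{B, E}, {C, E}, {E, F}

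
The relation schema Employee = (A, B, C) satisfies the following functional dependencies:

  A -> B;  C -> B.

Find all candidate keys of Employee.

{A, C}

Attributes A, C never appear on any right-hand side, so every candidate key must contain {A, C}.
{A, C}⁺ = {A, B, C}, which is all of the schema, so {A, C} is the only candidate key.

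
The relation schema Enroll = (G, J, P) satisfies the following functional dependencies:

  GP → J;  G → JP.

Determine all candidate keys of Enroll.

{G}

Attribute G never appears on the right-hand side of any dependency, so G must belong to every candidate key.
{G}⁺ = {G, J, P}, which is all of the schema, so {G} is the only candidate key.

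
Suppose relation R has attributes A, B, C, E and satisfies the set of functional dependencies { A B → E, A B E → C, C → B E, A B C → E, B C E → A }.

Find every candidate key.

(C); (A, B)

{C}⁺: C→BE adds B, E; BCE→A adds A → {A, B, C, E}.
{A, B}⁺: AB→E adds E; ABE→C adds C → {A, B, C, E}. Minimal: {B}⁺ = {B}; {A}⁺ = {A} — none reach the full schema.
Any other superkey contains one of these as a subset, so there are no further candidate keys.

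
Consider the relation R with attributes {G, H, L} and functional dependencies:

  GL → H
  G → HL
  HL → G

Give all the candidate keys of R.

{G}⁺: G→HL adds H, L → {G, H, L}.
{H, L}⁺: HL→G adds G → {G, H, L}. Minimal: {L}⁺ = {L}; {H}⁺ = {H} — none reach the full schema.
Any other superkey contains one of these as a subset, so there are no further candidate keys.

G, HL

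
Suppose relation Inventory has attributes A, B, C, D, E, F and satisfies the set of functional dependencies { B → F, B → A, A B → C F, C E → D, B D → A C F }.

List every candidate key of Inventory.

(B, E)

Attributes B, E never appear on any right-hand side, so every candidate key must contain {B, E}.
{B, E}⁺ = {A, B, C, D, E, F}, which is all of the schema, so {B, E} is the only candidate key.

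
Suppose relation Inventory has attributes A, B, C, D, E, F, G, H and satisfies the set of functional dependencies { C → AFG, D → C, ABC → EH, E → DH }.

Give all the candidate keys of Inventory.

BC, BD, BE

Attribute B never appears on the right-hand side of any dependency, so B must belong to every candidate key.
{B}⁺ = {B}, which is not all of the schema, so we must add further attributes.
{B, C}⁺: C→AFG adds A, F, G; ABC→EH adds E, H; E→DH adds D → {A, B, C, D, E, F, G, H}.
{B, D}⁺: D→C adds C; C→AFG adds A, F, G; ABC→EH adds E, H → {A, B, C, D, E, F, G, H}.
{B, E}⁺: E→DH adds D, H; D→C adds C; C→AFG adds A, F, G → {A, B, C, D, E, F, G, H}.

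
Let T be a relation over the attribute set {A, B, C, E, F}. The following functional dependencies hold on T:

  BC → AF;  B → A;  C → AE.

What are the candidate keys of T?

{B, C}

Attributes B, C never appear on any right-hand side, so every candidate key must contain {B, C}.
{B, C}⁺ = {A, B, C, E, F}, which is all of the schema, so {B, C} is the only candidate key.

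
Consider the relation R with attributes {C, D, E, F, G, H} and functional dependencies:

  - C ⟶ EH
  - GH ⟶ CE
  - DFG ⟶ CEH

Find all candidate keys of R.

(D, F, G)

Attributes D, F, G never appear on any right-hand side, so every candidate key must contain {D, F, G}.
{D, F, G}⁺ = {C, D, E, F, G, H}, which is all of the schema, so {D, F, G} is the only candidate key.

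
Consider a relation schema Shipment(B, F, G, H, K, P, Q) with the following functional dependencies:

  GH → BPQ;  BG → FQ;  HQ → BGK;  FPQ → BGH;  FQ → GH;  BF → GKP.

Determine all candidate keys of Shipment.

BF, BG, FQ, GH, HQ

{B, F}⁺: BF→GKP adds G, K, P; BG→FQ adds Q; FPQ→BGH adds H → {B, F, G, H, K, P, Q}. Minimal: {F}⁺ = {F}; {B}⁺ = {B} — none reach the full schema.
{B, G}⁺: BG→FQ adds F, Q; FQ→GH adds H; BF→GKP adds K, P → {B, F, G, H, K, P, Q}. Minimal: {G}⁺ = {G}; {B}⁺ = {B} — none reach the full schema.
{F, Q}⁺: FQ→GH adds G, H; GH→BPQ adds B, P; HQ→BGK adds K → {B, F, G, H, K, P, Q}. Minimal: {Q}⁺ = {Q}; {F}⁺ = {F} — none reach the full schema.
{G, H}⁺: GH→BPQ adds B, P, Q; BG→FQ adds F; HQ→BGK adds K → {B, F, G, H, K, P, Q}. Minimal: {H}⁺ = {H}; {G}⁺ = {G} — none reach the full schema.
{H, Q}⁺: HQ→BGK adds B, G, K; GH→BPQ adds P; BG→FQ adds F → {B, F, G, H, K, P, Q}. Minimal: {Q}⁺ = {Q}; {H}⁺ = {H} — none reach the full schema.
Any other superkey contains one of these as a subset, so there are no further candidate keys.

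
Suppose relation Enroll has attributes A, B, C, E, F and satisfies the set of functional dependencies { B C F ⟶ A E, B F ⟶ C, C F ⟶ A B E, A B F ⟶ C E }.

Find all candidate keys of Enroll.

{B, F}, {C, F}

{B, F}⁺: BF→C adds C; CF→ABE adds A, E → {A, B, C, E, F}. Minimal: {F}⁺ = {F}; {B}⁺ = {B} — none reach the full schema.
{C, F}⁺: CF→ABE adds A, B, E → {A, B, C, E, F}. Minimal: {F}⁺ = {F}; {C}⁺ = {C} — none reach the full schema.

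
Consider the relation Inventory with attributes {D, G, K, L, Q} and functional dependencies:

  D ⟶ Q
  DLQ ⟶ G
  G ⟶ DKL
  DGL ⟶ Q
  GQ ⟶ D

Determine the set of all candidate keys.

{G}⁺: G→DKL adds D, K, L; DGL→Q adds Q → {D, G, K, L, Q}.
{D, L}⁺: D→Q adds Q; DLQ→G adds G; G→DKL adds K → {D, G, K, L, Q}. Minimal: {L}⁺ = {L}; {D}⁺ = {D, Q} — none reach the full schema.

{G}, {D, L}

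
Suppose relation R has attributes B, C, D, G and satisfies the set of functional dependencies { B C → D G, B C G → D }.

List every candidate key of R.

{B, C}

Attributes B, C never appear on any right-hand side, so every candidate key must contain {B, C}.
{B, C}⁺ = {B, C, D, G}, which is all of the schema, so {B, C} is the only candidate key.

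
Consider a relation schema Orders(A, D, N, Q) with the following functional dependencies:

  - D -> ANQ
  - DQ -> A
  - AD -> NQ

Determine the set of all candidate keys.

Attribute D never appears on the right-hand side of any dependency, so D must belong to every candidate key.
{D}⁺ = {A, D, N, Q}, which is all of the schema, so {D} is the only candidate key.

(D)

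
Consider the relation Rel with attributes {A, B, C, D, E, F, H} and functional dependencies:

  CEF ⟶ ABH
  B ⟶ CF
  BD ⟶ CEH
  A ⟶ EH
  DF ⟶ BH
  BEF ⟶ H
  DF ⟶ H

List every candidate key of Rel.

BD; DF

Attribute D never appears on the right-hand side of any dependency, so D must belong to every candidate key.
{D}⁺ = {D}, which is not all of the schema, so we must add further attributes.
{B, D}⁺: B→CF adds C, F; BD→CEH adds E, H; CEF→ABH adds A → {A, B, C, D, E, F, H}. Minimal: {D}⁺ = {D}; {B}⁺ = {B, C, F} — none reach the full schema.
{D, F}⁺: DF→BH adds B, H; B→CF adds C; BD→CEH adds E; CEF→ABH adds A → {A, B, C, D, E, F, H}. Minimal: {F}⁺ = {F}; {D}⁺ = {D} — none reach the full schema.
Any other superkey contains one of these as a subset, so there are no further candidate keys.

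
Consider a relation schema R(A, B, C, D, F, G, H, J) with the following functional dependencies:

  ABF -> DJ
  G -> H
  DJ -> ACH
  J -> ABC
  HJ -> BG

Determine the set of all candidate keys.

Attribute F never appears on the right-hand side of any dependency, so F must belong to every candidate key.
{F}⁺ = {F}, which is not all of the schema, so we must add further attributes.
{F, J}⁺: J→ABC adds A, B, C; ABF→DJ adds D; DJ→ACH adds H; HJ→BG adds G → {A, B, C, D, F, G, H, J}.
{A, B, F}⁺: ABF→DJ adds D, J; DJ→ACH adds C, H; HJ→BG adds G → {A, B, C, D, F, G, H, J}.

{F, J}, {A, B, F}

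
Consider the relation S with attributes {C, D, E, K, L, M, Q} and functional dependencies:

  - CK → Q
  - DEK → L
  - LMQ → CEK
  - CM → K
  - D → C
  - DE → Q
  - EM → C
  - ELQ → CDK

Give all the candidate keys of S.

{C, L, M}; {D, E, M}; {D, L, M}; {E, L, M}; {L, M, Q}

Attribute M never appears on the right-hand side of any dependency, so M must belong to every candidate key.
{M}⁺ = {M}, which is not all of the schema, so we must add further attributes.
{C, L, M}⁺: CM→K adds K; CK→Q adds Q; LMQ→CEK adds E; ELQ→CDK adds D → {C, D, E, K, L, M, Q}.
{D, E, M}⁺: D→C adds C; DE→Q adds Q; CM→K adds K; DEK→L adds L → {C, D, E, K, L, M, Q}.
{D, L, M}⁺: D→C adds C; CM→K adds K; CK→Q adds Q; LMQ→CEK adds E → {C, D, E, K, L, M, Q}.
{E, L, M}⁺: EM→C adds C; CM→K adds K; CK→Q adds Q; ELQ→CDK adds D → {C, D, E, K, L, M, Q}.
{L, M, Q}⁺: LMQ→CEK adds C, E, K; ELQ→CDK adds D → {C, D, E, K, L, M, Q}.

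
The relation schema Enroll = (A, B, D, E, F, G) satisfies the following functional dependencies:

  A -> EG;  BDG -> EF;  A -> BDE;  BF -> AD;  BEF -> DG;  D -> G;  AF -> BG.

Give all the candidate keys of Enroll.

(A), (B, D), (B, F)

{A}⁺: A→EG adds E, G; A→BDE adds B, D; BDG→EF adds F → {A, B, D, E, F, G}.
{B, D}⁺: D→G adds G; BDG→EF adds E, F; BF→AD adds A → {A, B, D, E, F, G}.
{B, F}⁺: BF→AD adds A, D; D→G adds G; A→EG adds E → {A, B, D, E, F, G}.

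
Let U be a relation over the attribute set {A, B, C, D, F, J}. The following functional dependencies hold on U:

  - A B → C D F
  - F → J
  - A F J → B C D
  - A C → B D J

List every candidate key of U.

Attribute A never appears on the right-hand side of any dependency, so A must belong to every candidate key.
{A}⁺ = {A}, which is not all of the schema, so we must add further attributes.
{A, B}⁺: AB→CDF adds C, D, F; F→J adds J → {A, B, C, D, F, J}.
{A, C}⁺: AC→BDJ adds B, D, J; AB→CDF adds F → {A, B, C, D, F, J}.
{A, F}⁺: F→J adds J; AFJ→BCD adds B, C, D → {A, B, C, D, F, J}.

{A, B}; {A, C}; {A, F}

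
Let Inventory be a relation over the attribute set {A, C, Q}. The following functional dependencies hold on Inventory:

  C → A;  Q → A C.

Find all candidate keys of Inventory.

{Q}⁺: Q→AC adds A, C → {A, C, Q}.

{Q}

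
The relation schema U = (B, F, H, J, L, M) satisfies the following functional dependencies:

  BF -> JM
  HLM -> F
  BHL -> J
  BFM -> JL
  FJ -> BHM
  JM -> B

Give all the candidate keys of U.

{B, F}⁺: BF→JM adds J, M; BFM→JL adds L; FJ→BHM adds H → {B, F, H, J, L, M}. Minimal: {F}⁺ = {F}; {B}⁺ = {B} — none reach the full schema.
{F, J}⁺: FJ→BHM adds B, H, M; BFM→JL adds L → {B, F, H, J, L, M}. Minimal: {J}⁺ = {J}; {F}⁺ = {F} — none reach the full schema.
{B, H, L, M}⁺: HLM→F adds F; BHL→J adds J → {B, F, H, J, L, M}. Minimal: {H, L, M}⁺ = {F, H, L, M}; {B, L, M}⁺ = {B, L, M}; {B, H, M}⁺ = {B, H, M}; … — none reach the full schema.
{H, J, L, M}⁺: HLM→F adds F; FJ→BHM adds B → {B, F, H, J, L, M}. Minimal: {J, L, M}⁺ = {B, J, L, M}; {H, L, M}⁺ = {F, H, L, M}; {H, J, M}⁺ = {B, H, J, M}; … — none reach the full schema.

{B, F}, {F, J}, {B, H, L, M}, {H, J, L, M}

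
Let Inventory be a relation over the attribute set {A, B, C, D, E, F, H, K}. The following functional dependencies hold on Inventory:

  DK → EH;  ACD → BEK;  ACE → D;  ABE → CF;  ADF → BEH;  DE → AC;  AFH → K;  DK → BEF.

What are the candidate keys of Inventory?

{D, E}⁺: DE→AC adds A, C; ACD→BEK adds B, K; ABE→CF adds F; ADF→BEH adds H → {A, B, C, D, E, F, H, K}. Minimal: {E}⁺ = {E}; {D}⁺ = {D} — none reach the full schema.
{D, K}⁺: DK→EH adds E, H; DE→AC adds A, C; DK→BEF adds B, F → {A, B, C, D, E, F, H, K}. Minimal: {K}⁺ = {K}; {D}⁺ = {D} — none reach the full schema.
{A, B, E}⁺: ABE→CF adds C, F; ACE→D adds D; ADF→BEH adds H; AFH→K adds K → {A, B, C, D, E, F, H, K}. Minimal: {B, E}⁺ = {B, E}; {A, E}⁺ = {A, E}; {A, B}⁺ = {A, B} — none reach the full schema.
{A, C, D}⁺: ACD→BEK adds B, E, K; ABE→CF adds F; ADF→BEH adds H → {A, B, C, D, E, F, H, K}. Minimal: {C, D}⁺ = {C, D}; {A, D}⁺ = {A, D}; {A, C}⁺ = {A, C} — none reach the full schema.
{A, C, E}⁺: ACE→D adds D; ACD→BEK adds B, K; ABE→CF adds F; ADF→BEH adds H → {A, B, C, D, E, F, H, K}. Minimal: {C, E}⁺ = {C, E}; {A, E}⁺ = {A, E}; {A, C}⁺ = {A, C} — none reach the full schema.
{A, D, F}⁺: ADF→BEH adds B, E, H; DE→AC adds C; AFH→K adds K → {A, B, C, D, E, F, H, K}. Minimal: {D, F}⁺ = {D, F}; {A, F}⁺ = {A, F}; {A, D}⁺ = {A, D} — none reach the full schema.

{D, E}, {D, K}, {A, B, E}, {A, C, D}, {A, C, E}, {A, D, F}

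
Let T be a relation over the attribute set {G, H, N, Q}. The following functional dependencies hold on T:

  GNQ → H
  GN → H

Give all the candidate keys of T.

{G, N, Q}

Attributes G, N, Q never appear on any right-hand side, so every candidate key must contain {G, N, Q}.
{G, N, Q}⁺ = {G, H, N, Q}, which is all of the schema, so {G, N, Q} is the only candidate key.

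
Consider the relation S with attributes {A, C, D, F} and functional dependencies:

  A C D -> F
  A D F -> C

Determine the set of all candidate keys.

{A, C, D}, {A, D, F}

Attributes A, D never appear on any right-hand side, so every candidate key must contain {A, D}.
{A, D}⁺ = {A, D}, which is not all of the schema, so we must add further attributes.
{A, C, D}⁺: ACD→F adds F → {A, C, D, F}. Minimal: {C, D}⁺ = {C, D}; {A, D}⁺ = {A, D}; {A, C}⁺ = {A, C} — none reach the full schema.
{A, D, F}⁺: ADF→C adds C → {A, C, D, F}. Minimal: {D, F}⁺ = {D, F}; {A, F}⁺ = {A, F}; {A, D}⁺ = {A, D} — none reach the full schema.
Any other superkey contains one of these as a subset, so there are no further candidate keys.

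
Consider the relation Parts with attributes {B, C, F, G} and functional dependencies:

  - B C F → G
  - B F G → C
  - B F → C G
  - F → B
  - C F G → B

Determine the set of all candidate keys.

{F}

Attribute F never appears on the right-hand side of any dependency, so F must belong to every candidate key.
{F}⁺ = {B, C, F, G}, which is all of the schema, so {F} is the only candidate key.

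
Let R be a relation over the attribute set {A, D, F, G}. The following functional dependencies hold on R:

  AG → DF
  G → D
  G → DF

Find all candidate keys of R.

{A, G}

Attributes A, G never appear on any right-hand side, so every candidate key must contain {A, G}.
{A, G}⁺ = {A, D, F, G}, which is all of the schema, so {A, G} is the only candidate key.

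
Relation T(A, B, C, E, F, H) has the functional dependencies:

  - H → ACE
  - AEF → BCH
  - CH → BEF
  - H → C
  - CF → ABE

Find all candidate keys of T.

H; CF; AEF

{H}⁺: H→ACE adds A, C, E; CH→BEF adds B, F → {A, B, C, E, F, H}.
{C, F}⁺: CF→ABE adds A, B, E; AEF→BCH adds H → {A, B, C, E, F, H}.
{A, E, F}⁺: AEF→BCH adds B, C, H → {A, B, C, E, F, H}.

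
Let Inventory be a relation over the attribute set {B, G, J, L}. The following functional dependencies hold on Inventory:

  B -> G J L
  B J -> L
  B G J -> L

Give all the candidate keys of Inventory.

{B}

Attribute B never appears on the right-hand side of any dependency, so B must belong to every candidate key.
{B}⁺ = {B, G, J, L}, which is all of the schema, so {B} is the only candidate key.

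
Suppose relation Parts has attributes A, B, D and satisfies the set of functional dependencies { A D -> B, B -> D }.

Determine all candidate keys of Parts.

Attribute A never appears on the right-hand side of any dependency, so A must belong to every candidate key.
{A}⁺ = {A}, which is not all of the schema, so we must add further attributes.
{A, B}⁺: B→D adds D → {A, B, D}. Minimal: {B}⁺ = {B, D}; {A}⁺ = {A} — none reach the full schema.
{A, D}⁺: AD→B adds B → {A, B, D}. Minimal: {D}⁺ = {D}; {A}⁺ = {A} — none reach the full schema.
Any other superkey contains one of these as a subset, so there are no further candidate keys.

{A, B}; {A, D}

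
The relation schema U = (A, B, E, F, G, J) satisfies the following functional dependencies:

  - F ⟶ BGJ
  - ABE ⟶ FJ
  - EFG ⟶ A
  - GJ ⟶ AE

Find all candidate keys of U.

{F}; {A, B, E}; {B, G, J}

{F}⁺: F→BGJ adds B, G, J; GJ→AE adds A, E → {A, B, E, F, G, J}.
{A, B, E}⁺: ABE→FJ adds F, J; F→BGJ adds G → {A, B, E, F, G, J}.
{B, G, J}⁺: GJ→AE adds A, E; ABE→FJ adds F → {A, B, E, F, G, J}.
Any other superkey contains one of these as a subset, so there are no further candidate keys.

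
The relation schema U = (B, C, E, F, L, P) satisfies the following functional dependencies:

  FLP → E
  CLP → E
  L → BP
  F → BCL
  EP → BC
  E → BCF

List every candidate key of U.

{E}⁺: E→BCF adds B, C, F; F→BCL adds L; L→BP adds P → {B, C, E, F, L, P}.
{F}⁺: F→BCL adds B, C, L; L→BP adds P; FLP→E adds E → {B, C, E, F, L, P}.
{C, L}⁺: L→BP adds B, P; CLP→E adds E; E→BCF adds F → {B, C, E, F, L, P}.
Any other superkey contains one of these as a subset, so there are no further candidate keys.

E; F; CL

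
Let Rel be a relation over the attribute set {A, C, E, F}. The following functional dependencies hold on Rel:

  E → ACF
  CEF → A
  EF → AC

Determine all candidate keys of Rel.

Attribute E never appears on the right-hand side of any dependency, so E must belong to every candidate key.
{E}⁺ = {A, C, E, F}, which is all of the schema, so {E} is the only candidate key.

(E)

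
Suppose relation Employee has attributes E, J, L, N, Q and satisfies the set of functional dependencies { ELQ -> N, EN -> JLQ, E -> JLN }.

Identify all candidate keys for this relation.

(E)

Attribute E never appears on the right-hand side of any dependency, so E must belong to every candidate key.
{E}⁺ = {E, J, L, N, Q}, which is all of the schema, so {E} is the only candidate key.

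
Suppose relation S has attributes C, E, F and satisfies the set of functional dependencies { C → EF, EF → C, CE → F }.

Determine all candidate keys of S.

{C}⁺: C→EF adds E, F → {C, E, F}.
{E, F}⁺: EF→C adds C → {C, E, F}. Minimal: {F}⁺ = {F}; {E}⁺ = {E} — none reach the full schema.

{C}, {E, F}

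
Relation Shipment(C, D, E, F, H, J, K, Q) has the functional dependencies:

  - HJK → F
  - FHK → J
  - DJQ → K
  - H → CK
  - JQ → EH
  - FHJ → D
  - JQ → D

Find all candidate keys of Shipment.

{J, Q}, {F, H, Q}

Attribute Q never appears on the right-hand side of any dependency, so Q must belong to every candidate key.
{Q}⁺ = {Q}, which is not all of the schema, so we must add further attributes.
{J, Q}⁺: JQ→EH adds E, H; JQ→D adds D; DJQ→K adds K; H→CK adds C; HJK→F adds F → {C, D, E, F, H, J, K, Q}. Minimal: {Q}⁺ = {Q}; {J}⁺ = {J} — none reach the full schema.
{F, H, Q}⁺: H→CK adds C, K; FHK→J adds J; JQ→EH adds E; FHJ→D adds D → {C, D, E, F, H, J, K, Q}. Minimal: {H, Q}⁺ = {C, H, K, Q}; {F, Q}⁺ = {F, Q}; {F, H}⁺ = {C, D, F, H, J, K} — none reach the full schema.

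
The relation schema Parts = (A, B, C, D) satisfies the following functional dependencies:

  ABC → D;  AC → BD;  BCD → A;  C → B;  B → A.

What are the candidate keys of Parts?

Attribute C never appears on the right-hand side of any dependency, so C must belong to every candidate key.
{C}⁺ = {A, B, C, D}, which is all of the schema, so {C} is the only candidate key.

(C)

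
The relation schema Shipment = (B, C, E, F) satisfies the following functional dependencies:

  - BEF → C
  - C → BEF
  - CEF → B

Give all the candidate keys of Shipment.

{C}⁺: C→BEF adds B, E, F → {B, C, E, F}.
{B, E, F}⁺: BEF→C adds C → {B, C, E, F}. Minimal: {E, F}⁺ = {E, F}; {B, F}⁺ = {B, F}; {B, E}⁺ = {B, E} — none reach the full schema.
Any other superkey contains one of these as a subset, so there are no further candidate keys.

(C), (B, E, F)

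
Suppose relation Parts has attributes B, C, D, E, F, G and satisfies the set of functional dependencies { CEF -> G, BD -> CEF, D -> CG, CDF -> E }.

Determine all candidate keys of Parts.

Attributes B, D never appear on any right-hand side, so every candidate key must contain {B, D}.
{B, D}⁺ = {B, C, D, E, F, G}, which is all of the schema, so {B, D} is the only candidate key.

{B, D}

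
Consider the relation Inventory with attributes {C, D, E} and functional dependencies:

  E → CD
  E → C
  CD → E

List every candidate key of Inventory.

{E}; {C, D}

{E}⁺: E→CD adds C, D → {C, D, E}.
{C, D}⁺: CD→E adds E → {C, D, E}. Minimal: {D}⁺ = {D}; {C}⁺ = {C} — none reach the full schema.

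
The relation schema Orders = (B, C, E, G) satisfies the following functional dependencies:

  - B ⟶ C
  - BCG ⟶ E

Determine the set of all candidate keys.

{B, G}⁺: B→C adds C; BCG→E adds E → {B, C, E, G}.
No other minimal superkey exists.

(B, G)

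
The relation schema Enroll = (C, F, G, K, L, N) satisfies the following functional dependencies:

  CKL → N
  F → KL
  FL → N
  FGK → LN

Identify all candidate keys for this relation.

Attributes C, F, G never appear on any right-hand side, so every candidate key must contain {C, F, G}.
{C, F, G}⁺ = {C, F, G, K, L, N}, which is all of the schema, so {C, F, G} is the only candidate key.

CFG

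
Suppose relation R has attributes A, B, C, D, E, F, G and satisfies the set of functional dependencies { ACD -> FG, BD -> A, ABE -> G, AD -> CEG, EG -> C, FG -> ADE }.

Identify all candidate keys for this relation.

Attribute B never appears on the right-hand side of any dependency, so B must belong to every candidate key.
{B}⁺ = {B}, which is not all of the schema, so we must add further attributes.
{B, D}⁺: BD→A adds A; AD→CEG adds C, E, G; ACD→FG adds F → {A, B, C, D, E, F, G}. Minimal: {D}⁺ = {D}; {B}⁺ = {B} — none reach the full schema.
{B, F, G}⁺: FG→ADE adds A, D, E; AD→CEG adds C → {A, B, C, D, E, F, G}. Minimal: {F, G}⁺ = {A, C, D, E, F, G}; {B, G}⁺ = {B, G}; {B, F}⁺ = {B, F} — none reach the full schema.
{A, B, E, F}⁺: ABE→G adds G; EG→C adds C; FG→ADE adds D → {A, B, C, D, E, F, G}. Minimal: {B, E, F}⁺ = {B, E, F}; {A, E, F}⁺ = {A, E, F}; {A, B, F}⁺ = {A, B, F}; … — none reach the full schema.
Any other superkey contains one of these as a subset, so there are no further candidate keys.

BD, BFG, ABEF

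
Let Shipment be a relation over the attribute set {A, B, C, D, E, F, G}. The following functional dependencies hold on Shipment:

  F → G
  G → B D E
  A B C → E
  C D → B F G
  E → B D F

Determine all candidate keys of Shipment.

(A, B, C); (A, C, D); (A, C, E); (A, C, F); (A, C, G)

Attributes A, C never appear on any right-hand side, so every candidate key must contain {A, C}.
{A, C}⁺ = {A, C}, which is not all of the schema, so we must add further attributes.
{A, B, C}⁺: ABC→E adds E; E→BDF adds D, F; F→G adds G → {A, B, C, D, E, F, G}. Minimal: {B, C}⁺ = {B, C}; {A, C}⁺ = {A, C}; {A, B}⁺ = {A, B} — none reach the full schema.
{A, C, D}⁺: CD→BFG adds B, F, G; G→BDE adds E → {A, B, C, D, E, F, G}. Minimal: {C, D}⁺ = {B, C, D, E, F, G}; {A, D}⁺ = {A, D}; {A, C}⁺ = {A, C} — none reach the full schema.
{A, C, E}⁺: E→BDF adds B, D, F; F→G adds G → {A, B, C, D, E, F, G}. Minimal: {C, E}⁺ = {B, C, D, E, F, G}; {A, E}⁺ = {A, B, D, E, F, G}; {A, C}⁺ = {A, C} — none reach the full schema.
{A, C, F}⁺: F→G adds G; G→BDE adds B, D, E → {A, B, C, D, E, F, G}. Minimal: {C, F}⁺ = {B, C, D, E, F, G}; {A, F}⁺ = {A, B, D, E, F, G}; {A, C}⁺ = {A, C} — none reach the full schema.
{A, C, G}⁺: G→BDE adds B, D, E; CD→BFG adds F → {A, B, C, D, E, F, G}. Minimal: {C, G}⁺ = {B, C, D, E, F, G}; {A, G}⁺ = {A, B, D, E, F, G}; {A, C}⁺ = {A, C} — none reach the full schema.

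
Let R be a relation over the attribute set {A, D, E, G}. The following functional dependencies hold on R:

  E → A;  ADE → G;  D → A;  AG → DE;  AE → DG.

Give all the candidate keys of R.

{E}⁺: E→A adds A; AE→DG adds D, G → {A, D, E, G}.
{A, G}⁺: AG→DE adds D, E → {A, D, E, G}. Minimal: {G}⁺ = {G}; {A}⁺ = {A} — none reach the full schema.
{D, G}⁺: D→A adds A; AG→DE adds E → {A, D, E, G}. Minimal: {G}⁺ = {G}; {D}⁺ = {A, D} — none reach the full schema.

{E}, {A, G}, {D, G}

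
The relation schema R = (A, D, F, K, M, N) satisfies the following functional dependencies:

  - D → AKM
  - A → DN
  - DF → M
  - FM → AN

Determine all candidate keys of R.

{A, F}, {D, F}, {F, M}

Attribute F never appears on the right-hand side of any dependency, so F must belong to every candidate key.
{F}⁺ = {F}, which is not all of the schema, so we must add further attributes.
{A, F}⁺: A→DN adds D, N; DF→M adds M; D→AKM adds K → {A, D, F, K, M, N}. Minimal: {F}⁺ = {F}; {A}⁺ = {A, D, K, M, N} — none reach the full schema.
{D, F}⁺: D→AKM adds A, K, M; A→DN adds N → {A, D, F, K, M, N}. Minimal: {F}⁺ = {F}; {D}⁺ = {A, D, K, M, N} — none reach the full schema.
{F, M}⁺: FM→AN adds A, N; A→DN adds D; D→AKM adds K → {A, D, F, K, M, N}. Minimal: {M}⁺ = {M}; {F}⁺ = {F} — none reach the full schema.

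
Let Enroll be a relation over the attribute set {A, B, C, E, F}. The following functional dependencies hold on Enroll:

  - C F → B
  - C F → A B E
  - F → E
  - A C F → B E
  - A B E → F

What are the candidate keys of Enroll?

Attribute C never appears on the right-hand side of any dependency, so C must belong to every candidate key.
{C}⁺ = {C}, which is not all of the schema, so we must add further attributes.
{C, F}⁺: CF→B adds B; CF→ABE adds A, E → {A, B, C, E, F}.
{A, B, C, E}⁺: ABE→F adds F → {A, B, C, E, F}.
Any other superkey contains one of these as a subset, so there are no further candidate keys.

(C, F), (A, B, C, E)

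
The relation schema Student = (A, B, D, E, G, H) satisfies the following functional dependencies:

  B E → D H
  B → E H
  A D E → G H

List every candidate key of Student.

{A, B}⁺: B→EH adds E, H; BE→DH adds D; ADE→GH adds G → {A, B, D, E, G, H}.
No other minimal superkey exists.

{A, B}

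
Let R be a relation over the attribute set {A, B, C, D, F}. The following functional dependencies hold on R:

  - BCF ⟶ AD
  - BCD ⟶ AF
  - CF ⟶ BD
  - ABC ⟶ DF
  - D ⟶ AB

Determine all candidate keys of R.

Attribute C never appears on the right-hand side of any dependency, so C must belong to every candidate key.
{C}⁺ = {C}, which is not all of the schema, so we must add further attributes.
{C, D}⁺: D→AB adds A, B; BCD→AF adds F → {A, B, C, D, F}.
{C, F}⁺: CF→BD adds B, D; D→AB adds A → {A, B, C, D, F}.
{A, B, C}⁺: ABC→DF adds D, F → {A, B, C, D, F}.

(C, D), (C, F), (A, B, C)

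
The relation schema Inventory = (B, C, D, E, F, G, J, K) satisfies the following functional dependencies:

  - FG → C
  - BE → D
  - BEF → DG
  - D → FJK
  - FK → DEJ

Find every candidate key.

{B, D}, {B, E}, {B, F, K}

Attribute B never appears on the right-hand side of any dependency, so B must belong to every candidate key.
{B}⁺ = {B}, which is not all of the schema, so we must add further attributes.
{B, D}⁺: D→FJK adds F, J, K; FK→DEJ adds E; BEF→DG adds G; FG→C adds C → {B, C, D, E, F, G, J, K}. Minimal: {D}⁺ = {D, E, F, J, K}; {B}⁺ = {B} — none reach the full schema.
{B, E}⁺: BE→D adds D; D→FJK adds F, J, K; BEF→DG adds G; FG→C adds C → {B, C, D, E, F, G, J, K}. Minimal: {E}⁺ = {E}; {B}⁺ = {B} — none reach the full schema.
{B, F, K}⁺: FK→DEJ adds D, E, J; BEF→DG adds G; FG→C adds C → {B, C, D, E, F, G, J, K}. Minimal: {F, K}⁺ = {D, E, F, J, K}; {B, K}⁺ = {B, K}; {B, F}⁺ = {B, F} — none reach the full schema.
Any other superkey contains one of these as a subset, so there are no further candidate keys.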